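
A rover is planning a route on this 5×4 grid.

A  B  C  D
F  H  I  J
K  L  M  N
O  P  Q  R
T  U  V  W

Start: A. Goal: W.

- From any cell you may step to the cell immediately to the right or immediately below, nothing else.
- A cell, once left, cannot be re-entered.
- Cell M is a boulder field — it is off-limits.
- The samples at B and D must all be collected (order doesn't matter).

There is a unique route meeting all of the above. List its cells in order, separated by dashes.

A - B - C - D - J - N - R - W

Moves only go right or down, so the column and row indices never decrease.
Route from A: right 3 to D, down 4 to W — 7 moves in all.
Check: all required cells visited.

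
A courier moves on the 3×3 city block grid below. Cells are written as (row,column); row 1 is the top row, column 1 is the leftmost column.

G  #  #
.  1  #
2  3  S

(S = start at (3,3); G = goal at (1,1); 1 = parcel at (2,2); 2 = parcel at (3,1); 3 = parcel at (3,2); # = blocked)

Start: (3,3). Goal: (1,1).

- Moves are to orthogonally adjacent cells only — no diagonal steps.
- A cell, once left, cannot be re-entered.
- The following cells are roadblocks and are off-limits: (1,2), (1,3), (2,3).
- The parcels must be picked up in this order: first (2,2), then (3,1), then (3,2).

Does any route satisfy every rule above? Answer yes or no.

no

Even ignoring the required order, no revisit-free route from (3,3) to (1,1) manages to pass through all of (2,2), (3,1), and (3,2): branching out from (3,3), every path either misses one of them or, having collected them, can no longer reach (1,1) without re-entering a cell.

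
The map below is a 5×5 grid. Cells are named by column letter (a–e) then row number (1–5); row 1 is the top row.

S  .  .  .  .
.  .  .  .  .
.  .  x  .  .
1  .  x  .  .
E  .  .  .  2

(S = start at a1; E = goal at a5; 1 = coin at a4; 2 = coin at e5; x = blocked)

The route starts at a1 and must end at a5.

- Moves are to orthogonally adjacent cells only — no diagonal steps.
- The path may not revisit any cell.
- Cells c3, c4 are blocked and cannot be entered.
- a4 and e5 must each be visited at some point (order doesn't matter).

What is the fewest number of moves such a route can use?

14

Any route passes through a4 and e5 in some order between a1 and a5. Summing Manhattan distances along each leg and taking the cheapest ordering (a1 → a4 → e5 → a5) gives a lower bound of 3 + 5 + 4 = 12 moves.
The shortest route satisfying every rule uses 14 moves: a1 → a2 → b2 → c2 → d2 → d3 → d4 → e4 → e5 → d5 → c5 → b5 → b4 → a4 → a5.
The bound of 12 isn't tight here; checking systematically, no route of length 12 through 13 satisfies every constraint, so 14 is the minimum.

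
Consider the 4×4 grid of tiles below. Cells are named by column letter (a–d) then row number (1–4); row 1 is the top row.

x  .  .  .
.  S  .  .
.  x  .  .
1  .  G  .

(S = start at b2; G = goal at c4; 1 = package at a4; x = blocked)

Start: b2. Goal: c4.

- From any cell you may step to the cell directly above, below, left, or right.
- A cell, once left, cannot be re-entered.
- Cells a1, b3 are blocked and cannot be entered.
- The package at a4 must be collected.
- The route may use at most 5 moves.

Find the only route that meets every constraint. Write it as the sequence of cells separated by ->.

b2 -> a2 -> a3 -> a4 -> b4 -> c4

The budget equals the shortest possible length, so every move has to be on a shortest route through the required cells.
Route from b2: left to a2, 2× down (reaching a4), 2× right (reaching c4) — 5 moves in all.
Check: all required cells visited; 5 ≤ 5 moves.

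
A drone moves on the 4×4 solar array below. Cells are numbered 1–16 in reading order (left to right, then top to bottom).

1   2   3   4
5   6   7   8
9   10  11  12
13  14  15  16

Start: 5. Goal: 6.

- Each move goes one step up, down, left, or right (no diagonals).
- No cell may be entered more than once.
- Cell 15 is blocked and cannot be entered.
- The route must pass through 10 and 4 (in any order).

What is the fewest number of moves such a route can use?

9

Any route passes through 10 and 4 in some order between 5 and 6. Summing Manhattan distances along each leg and taking the cheapest ordering (5 → 10 → 4 → 6) gives a lower bound of 2 + 4 + 3 = 9 moves.
A route of 9 moves achieves this: 5 → 1 → 2 → 3 → 4 → 8 → 12 → 11 → 10 → 6.
Since 9 matches the lower bound, it is optimal.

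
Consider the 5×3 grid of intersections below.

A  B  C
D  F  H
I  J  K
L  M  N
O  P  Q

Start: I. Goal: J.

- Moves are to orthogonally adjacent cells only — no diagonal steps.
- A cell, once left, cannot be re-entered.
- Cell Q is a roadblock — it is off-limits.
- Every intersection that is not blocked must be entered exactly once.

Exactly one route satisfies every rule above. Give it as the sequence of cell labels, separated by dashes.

Need to visit all 14 open cells exactly once, starting at I and ending at J.
Cell O has only two open neighbours (L and P), so the path must pass straight through it: one of those is the cell it's entered from and the other is where it exits.
Route from I: 2× down (reaching O), right to P, up to M, right to N, 3× up (reaching C), 2× left (reaching A), down to D, right to F, down to J — 13 moves in all.
Check: all 14 open cells covered.

I - L - O - P - M - N - K - H - C - B - A - D - F - J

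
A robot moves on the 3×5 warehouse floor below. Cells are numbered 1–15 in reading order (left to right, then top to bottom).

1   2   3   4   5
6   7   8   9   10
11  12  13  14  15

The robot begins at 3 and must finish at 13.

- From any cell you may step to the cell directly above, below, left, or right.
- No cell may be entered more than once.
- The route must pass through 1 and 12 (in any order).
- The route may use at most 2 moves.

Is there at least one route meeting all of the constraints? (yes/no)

Even ignoring the no-revisit rule, getting from 3 to 13, taking the cheapest ordering 3 → 1 → 12 → 13 needs at least 2 + 3 + 1 = 6 moves (Manhattan distance per leg), which exceeds the 2-move limit.

no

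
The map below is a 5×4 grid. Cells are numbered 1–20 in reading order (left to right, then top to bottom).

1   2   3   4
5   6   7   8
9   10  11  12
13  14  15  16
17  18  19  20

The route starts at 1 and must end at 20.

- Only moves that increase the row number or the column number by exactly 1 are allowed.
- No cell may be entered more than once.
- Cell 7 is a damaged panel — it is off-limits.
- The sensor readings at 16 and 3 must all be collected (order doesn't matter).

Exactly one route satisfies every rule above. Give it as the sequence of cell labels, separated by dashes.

1 - 2 - 3 - 4 - 8 - 12 - 16 - 20

Moves only go right or down, so the column and row indices never decrease.
Route from 1: right 3 to 4, down 4 to 20 — 7 moves in all.
Check: all required cells visited.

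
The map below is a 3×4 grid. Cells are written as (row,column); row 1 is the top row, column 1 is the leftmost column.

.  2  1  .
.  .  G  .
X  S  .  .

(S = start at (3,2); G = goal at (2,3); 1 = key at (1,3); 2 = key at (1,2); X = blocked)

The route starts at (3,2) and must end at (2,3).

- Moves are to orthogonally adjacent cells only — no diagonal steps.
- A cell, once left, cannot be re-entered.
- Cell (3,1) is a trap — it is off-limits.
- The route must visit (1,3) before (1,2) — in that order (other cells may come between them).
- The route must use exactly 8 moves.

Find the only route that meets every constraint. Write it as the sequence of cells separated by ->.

(3,2) -> (3,3) -> (3,4) -> (2,4) -> (1,4) -> (1,3) -> (1,2) -> (2,2) -> (2,3)

The waypoints must appear in the order (1,3), (1,2), with no cell reused.
Route from (3,2): 2× right (reaching (3,4)), 2× up (reaching (1,4)), 2× left (reaching (1,2)), down to (2,2), right to (2,3) — 8 moves in all.
Check: order respected (1 at step 5, 2 at step 6); 8 moves as required.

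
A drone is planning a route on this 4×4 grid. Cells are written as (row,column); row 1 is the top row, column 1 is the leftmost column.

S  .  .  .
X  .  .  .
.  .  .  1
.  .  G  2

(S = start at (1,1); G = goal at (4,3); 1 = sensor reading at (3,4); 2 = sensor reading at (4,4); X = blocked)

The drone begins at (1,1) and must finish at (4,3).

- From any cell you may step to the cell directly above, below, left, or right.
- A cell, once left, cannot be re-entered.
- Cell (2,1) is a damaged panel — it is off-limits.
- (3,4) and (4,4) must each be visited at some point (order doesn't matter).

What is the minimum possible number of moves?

7

Any route passes through (3,4) and (4,4) in some order between (1,1) and (4,3). Summing Manhattan distances along each leg and taking the cheapest ordering ((1,1) → (3,4) → (4,4) → (4,3)) gives a lower bound of 5 + 1 + 1 = 7 moves.
A route of 7 moves achieves this: (1,1) → (1,2) → (2,2) → (3,2) → (3,3) → (3,4) → (4,4) → (4,3).
Since 7 matches the lower bound, it is optimal.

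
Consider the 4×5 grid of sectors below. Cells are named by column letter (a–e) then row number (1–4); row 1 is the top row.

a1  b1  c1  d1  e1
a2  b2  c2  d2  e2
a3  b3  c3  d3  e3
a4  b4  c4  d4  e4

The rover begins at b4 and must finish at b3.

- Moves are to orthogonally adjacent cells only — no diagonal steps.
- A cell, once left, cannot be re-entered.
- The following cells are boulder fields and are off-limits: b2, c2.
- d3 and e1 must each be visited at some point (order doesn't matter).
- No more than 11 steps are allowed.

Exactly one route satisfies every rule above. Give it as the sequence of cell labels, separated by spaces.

Any route must reach d3 and e1 and still end at b3 within 11 moves, so the order of the required stops is forced.
Route from b4: right 3 to e4, up 3 to e1, left 1 to d1, down 2 to d3, left 2 to b3 — 11 moves in all.
Check: all required cells visited; 11 ≤ 11 moves.

b4 c4 d4 e4 e3 e2 e1 d1 d2 d3 c3 b3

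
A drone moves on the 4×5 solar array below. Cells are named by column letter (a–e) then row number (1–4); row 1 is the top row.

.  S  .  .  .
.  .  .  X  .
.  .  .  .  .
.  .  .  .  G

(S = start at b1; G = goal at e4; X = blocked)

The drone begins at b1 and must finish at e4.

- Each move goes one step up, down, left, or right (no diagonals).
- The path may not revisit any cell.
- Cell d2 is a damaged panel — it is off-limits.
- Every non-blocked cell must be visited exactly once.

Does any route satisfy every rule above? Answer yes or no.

One route that works: b1 → a1 → a2 → a3 → a4 → b4 → b3 → b2 → c2 → c1 → d1 → e1 → e2 → e3 → d3 → c3 → c4 → d4 → e4.

yes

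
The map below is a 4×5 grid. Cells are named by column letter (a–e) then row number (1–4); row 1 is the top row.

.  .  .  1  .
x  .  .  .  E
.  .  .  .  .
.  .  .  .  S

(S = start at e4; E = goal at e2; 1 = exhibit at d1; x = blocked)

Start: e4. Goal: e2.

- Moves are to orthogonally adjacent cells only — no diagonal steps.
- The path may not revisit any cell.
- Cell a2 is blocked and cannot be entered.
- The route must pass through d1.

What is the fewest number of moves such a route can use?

6

Any route passes through d1 somewhere between e4 and e2. Summing Manhattan distances along the two legs (e4 → d1 → e2) gives a lower bound of 4 + 2 = 6 moves.
A route of 6 moves achieves this: e4 → e3 → d3 → d2 → d1 → e1 → e2.
Since 6 matches the lower bound, it is optimal.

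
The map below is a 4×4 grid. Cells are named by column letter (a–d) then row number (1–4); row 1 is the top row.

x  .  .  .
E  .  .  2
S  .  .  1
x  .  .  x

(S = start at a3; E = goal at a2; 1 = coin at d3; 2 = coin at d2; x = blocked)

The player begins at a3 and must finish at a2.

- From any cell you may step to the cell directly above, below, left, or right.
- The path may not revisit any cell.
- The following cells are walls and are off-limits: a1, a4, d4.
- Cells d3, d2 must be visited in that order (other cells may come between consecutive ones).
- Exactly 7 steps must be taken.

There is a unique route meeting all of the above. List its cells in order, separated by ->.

a3 -> b3 -> c3 -> d3 -> d2 -> c2 -> b2 -> a2

The waypoints must appear in the order d3, d2, with no cell reused.
Route from a3: right 3 to d3, up 1 to d2, left 3 to a2 — 7 moves in all.
Check: order respected (1 at step 3, 2 at step 4); 7 moves as required.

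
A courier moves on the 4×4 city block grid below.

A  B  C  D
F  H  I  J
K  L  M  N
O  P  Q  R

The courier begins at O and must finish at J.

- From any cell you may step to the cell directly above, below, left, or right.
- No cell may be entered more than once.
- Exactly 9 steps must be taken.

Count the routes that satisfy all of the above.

Need simple routes of exactly 9 moves from O to J (Manhattan distance 5, so 2 moves are spent on a detour and 2 undoing it).
Branch systematically from the start, pruning whenever the remaining move budget drops below the Manhattan distance to J or differs from it in parity. Grouping the completions by first move — via K: 19; via P: 19 — and summing: 19 + 19 = 38.
That gives 38 routes.

38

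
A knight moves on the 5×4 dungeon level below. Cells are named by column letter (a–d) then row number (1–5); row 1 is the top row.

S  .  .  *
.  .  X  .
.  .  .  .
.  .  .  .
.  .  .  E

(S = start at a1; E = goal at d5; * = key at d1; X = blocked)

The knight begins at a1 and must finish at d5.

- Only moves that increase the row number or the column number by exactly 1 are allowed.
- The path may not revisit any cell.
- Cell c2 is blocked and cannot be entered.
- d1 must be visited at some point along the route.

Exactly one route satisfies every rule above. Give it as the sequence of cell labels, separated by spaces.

Moves only go right or down, so the column and row indices never decrease.
Route from a1: right 3 to d1, down 4 to d5 — 7 moves in all.
Check: all required cells visited.

a1 b1 c1 d1 d2 d3 d4 d5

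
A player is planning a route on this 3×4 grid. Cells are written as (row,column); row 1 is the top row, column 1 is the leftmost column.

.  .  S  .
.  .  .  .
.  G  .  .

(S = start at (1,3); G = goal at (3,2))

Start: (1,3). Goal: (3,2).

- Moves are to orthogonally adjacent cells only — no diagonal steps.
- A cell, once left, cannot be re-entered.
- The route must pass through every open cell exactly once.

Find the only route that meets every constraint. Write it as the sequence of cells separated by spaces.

Need to visit all 12 open cells exactly once, starting at (1,3) and ending at (3,2).
Cell (1,4) has only two open neighbours ((2,4) and (1,3)), so the path must pass straight through it: one of those is the cell it's entered from and the other is where it exits.
Route from (1,3): right 1 to (1,4), down 2 to (3,4), left 1 to (3,3), up 1 to (2,3), left 1 to (2,2), up 1 to (1,2), left 1 to (1,1), down 2 to (3,1), right 1 to (3,2) — 11 moves in all.
Check: all 12 open cells covered.

(1,3) (1,4) (2,4) (3,4) (3,3) (2,3) (2,2) (1,2) (1,1) (2,1) (3,1) (3,2)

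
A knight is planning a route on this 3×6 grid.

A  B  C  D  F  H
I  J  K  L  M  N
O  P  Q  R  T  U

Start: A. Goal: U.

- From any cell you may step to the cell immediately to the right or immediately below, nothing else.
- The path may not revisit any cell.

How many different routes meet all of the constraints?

21

A right/down-only route from A to U makes exactly 2 down-moves and 5 right-moves in some order.
With no other constraints that would be C(7,2) = 21 routes.
That gives 21 routes.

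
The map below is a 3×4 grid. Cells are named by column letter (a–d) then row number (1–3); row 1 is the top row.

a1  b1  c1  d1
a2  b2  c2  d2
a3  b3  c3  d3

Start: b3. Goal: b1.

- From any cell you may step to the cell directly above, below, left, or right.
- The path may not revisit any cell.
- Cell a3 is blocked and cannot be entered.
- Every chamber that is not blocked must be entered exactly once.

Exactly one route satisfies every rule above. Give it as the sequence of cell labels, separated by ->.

b3 -> c3 -> d3 -> d2 -> d1 -> c1 -> c2 -> b2 -> a2 -> a1 -> b1

Need to visit all 11 open cells exactly once, starting at b3 and ending at b1.
Route from b3: right 2 to d3, up 2 to d1, left 1 to c1, down 1 to c2, left 2 to a2, up 1 to a1, right 1 to b1 — 10 moves in all.
Check: all 11 open cells covered.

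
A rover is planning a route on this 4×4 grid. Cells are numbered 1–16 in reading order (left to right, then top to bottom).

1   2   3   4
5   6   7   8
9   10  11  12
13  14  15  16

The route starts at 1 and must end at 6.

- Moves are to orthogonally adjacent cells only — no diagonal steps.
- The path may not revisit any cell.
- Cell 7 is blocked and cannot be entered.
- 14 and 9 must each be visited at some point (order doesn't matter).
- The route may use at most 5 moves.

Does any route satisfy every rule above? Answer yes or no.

Even ignoring the no-revisit rule, getting from 1 to 6, taking the cheapest ordering 1 → 9 → 14 → 6 needs at least 2 + 2 + 2 = 6 moves (Manhattan distance per leg), which exceeds the 5-move limit.

no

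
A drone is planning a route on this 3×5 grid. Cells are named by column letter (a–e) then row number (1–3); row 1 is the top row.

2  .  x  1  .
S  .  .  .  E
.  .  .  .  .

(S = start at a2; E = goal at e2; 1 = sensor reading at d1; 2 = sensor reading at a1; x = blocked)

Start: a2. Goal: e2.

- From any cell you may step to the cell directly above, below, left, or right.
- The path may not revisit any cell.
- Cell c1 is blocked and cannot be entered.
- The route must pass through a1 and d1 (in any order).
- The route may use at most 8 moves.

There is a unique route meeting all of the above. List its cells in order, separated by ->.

a2 -> a1 -> b1 -> b2 -> c2 -> d2 -> d1 -> e1 -> e2

The 8-move cap with required stops at a1, d1 leaves no slack for detours.
Route from a2: up to a1, right to b1, down to b2, 2× right (reaching d2), up to d1, right to e1, down to e2 — 8 moves in all.
Check: all required cells visited; 8 ≤ 8 moves.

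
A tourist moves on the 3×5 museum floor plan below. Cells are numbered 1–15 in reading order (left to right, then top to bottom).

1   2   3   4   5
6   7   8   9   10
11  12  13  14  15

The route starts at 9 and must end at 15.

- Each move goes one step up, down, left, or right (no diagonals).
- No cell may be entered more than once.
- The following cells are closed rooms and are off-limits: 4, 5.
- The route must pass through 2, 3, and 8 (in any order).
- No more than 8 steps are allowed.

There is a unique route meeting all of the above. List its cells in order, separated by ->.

Any route must reach 2, 3, and 8 and still end at 15 within 8 moves, so the order of the required stops is forced.
Route from 9: left to 8, up to 3, left to 2, 2× down (reaching 12), 3× right (reaching 15) — 8 moves in all.
Check: all required cells visited; 8 ≤ 8 moves.

9 -> 8 -> 3 -> 2 -> 7 -> 12 -> 13 -> 14 -> 15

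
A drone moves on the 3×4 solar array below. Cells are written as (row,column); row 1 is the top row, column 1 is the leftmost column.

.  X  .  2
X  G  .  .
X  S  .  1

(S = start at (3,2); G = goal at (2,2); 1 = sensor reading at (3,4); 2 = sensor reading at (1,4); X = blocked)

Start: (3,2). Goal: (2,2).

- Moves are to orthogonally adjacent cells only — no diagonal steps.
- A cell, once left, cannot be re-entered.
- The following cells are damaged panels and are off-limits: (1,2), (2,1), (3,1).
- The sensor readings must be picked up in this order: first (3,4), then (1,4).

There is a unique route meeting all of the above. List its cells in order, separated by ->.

The waypoints must appear in the order (3,4), (1,4), with no cell reused.
Route from (3,2): right 2 to (3,4), up 2 to (1,4), left 1 to (1,3), down 1 to (2,3), left 1 to (2,2) — 7 moves in all.
Check: order respected (1 at step 2, 2 at step 4).

(3,2) -> (3,3) -> (3,4) -> (2,4) -> (1,4) -> (1,3) -> (2,3) -> (2,2)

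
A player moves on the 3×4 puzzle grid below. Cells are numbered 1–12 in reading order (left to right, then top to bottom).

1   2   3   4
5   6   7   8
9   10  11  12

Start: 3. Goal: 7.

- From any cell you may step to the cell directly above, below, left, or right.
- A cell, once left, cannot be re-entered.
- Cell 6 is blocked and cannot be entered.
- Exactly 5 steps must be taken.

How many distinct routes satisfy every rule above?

Need simple routes of exactly 5 moves from 3 to 7 (Manhattan distance 1, so 2 moves are spent on a detour and 2 undoing it).
Enumerating: 3 4 8 12 11 7.
That gives 1 route.

1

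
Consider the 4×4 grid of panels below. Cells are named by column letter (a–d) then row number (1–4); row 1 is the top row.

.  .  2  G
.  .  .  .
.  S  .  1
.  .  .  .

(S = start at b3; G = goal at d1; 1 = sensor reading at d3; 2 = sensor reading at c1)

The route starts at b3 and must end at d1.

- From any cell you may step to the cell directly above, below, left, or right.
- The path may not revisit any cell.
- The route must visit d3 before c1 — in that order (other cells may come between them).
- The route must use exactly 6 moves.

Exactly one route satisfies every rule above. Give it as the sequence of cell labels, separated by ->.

The waypoints must appear in the order d3, c1, with no cell reused.
Route from b3: right 2 to d3, up 1 to d2, left 1 to c2, up 1 to c1, right 1 to d1 — 6 moves in all.
Check: order respected (1 at step 2, 2 at step 5); 6 moves as required.

b3 -> c3 -> d3 -> d2 -> c2 -> c1 -> d1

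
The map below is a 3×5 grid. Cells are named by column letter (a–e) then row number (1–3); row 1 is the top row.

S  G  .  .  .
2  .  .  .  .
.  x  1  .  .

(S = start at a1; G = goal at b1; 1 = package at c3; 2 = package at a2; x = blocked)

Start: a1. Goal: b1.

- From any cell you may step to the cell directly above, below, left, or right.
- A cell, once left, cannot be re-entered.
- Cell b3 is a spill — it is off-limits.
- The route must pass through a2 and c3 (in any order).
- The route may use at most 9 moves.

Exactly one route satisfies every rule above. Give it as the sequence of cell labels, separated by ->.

a1 -> a2 -> b2 -> c2 -> c3 -> d3 -> d2 -> d1 -> c1 -> b1

The budget equals the shortest possible length, so every move has to be on a shortest route through the required cells.
Route from a1: down 1 to a2, right 2 to c2, down 1 to c3, right 1 to d3, up 2 to d1, left 2 to b1 — 9 moves in all.
Check: all required cells visited; 9 ≤ 9 moves.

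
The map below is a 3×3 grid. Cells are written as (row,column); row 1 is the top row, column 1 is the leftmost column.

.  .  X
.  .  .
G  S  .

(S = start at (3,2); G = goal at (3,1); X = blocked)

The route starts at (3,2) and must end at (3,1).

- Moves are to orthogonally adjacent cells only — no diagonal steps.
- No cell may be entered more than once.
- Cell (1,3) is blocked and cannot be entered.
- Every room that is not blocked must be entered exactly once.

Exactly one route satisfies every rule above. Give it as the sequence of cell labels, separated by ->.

Need to visit all 8 open cells exactly once, starting at (3,2) and ending at (3,1).
Cell (2,3) has only two open neighbours ((3,3) and (2,2)), so the path must pass straight through it: one of those is the cell it's entered from and the other is where it exits.
Route from (3,2): right to (3,3), up to (2,3), left to (2,2), up to (1,2), left to (1,1), 2× down (reaching (3,1)) — 7 moves in all.
Check: all 8 open cells covered.

(3,2) -> (3,3) -> (2,3) -> (2,2) -> (1,2) -> (1,1) -> (2,1) -> (3,1)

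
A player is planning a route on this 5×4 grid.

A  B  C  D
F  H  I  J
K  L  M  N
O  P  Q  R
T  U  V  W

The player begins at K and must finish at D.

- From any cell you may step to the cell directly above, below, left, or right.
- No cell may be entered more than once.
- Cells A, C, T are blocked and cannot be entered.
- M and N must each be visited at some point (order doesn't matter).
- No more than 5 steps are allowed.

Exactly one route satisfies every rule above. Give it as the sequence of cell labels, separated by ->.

K -> L -> M -> N -> J -> D

Any route must reach M and N and still end at D within 5 moves, so the order of the required stops is forced.
Route from K: right 3 to N, up 2 to D — 5 moves in all.
Check: all required cells visited; 5 ≤ 5 moves.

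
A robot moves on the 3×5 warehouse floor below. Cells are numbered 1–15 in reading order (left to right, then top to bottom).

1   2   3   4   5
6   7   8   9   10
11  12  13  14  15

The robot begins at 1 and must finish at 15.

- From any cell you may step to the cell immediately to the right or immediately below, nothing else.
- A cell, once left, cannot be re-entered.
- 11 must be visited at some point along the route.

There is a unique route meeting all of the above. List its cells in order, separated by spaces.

1 6 11 12 13 14 15

Moves only go right or down, so the column and row indices never decrease.
Route from 1: 2× down (reaching 11), 4× right (reaching 15) — 6 moves in all.
Check: all required cells visited.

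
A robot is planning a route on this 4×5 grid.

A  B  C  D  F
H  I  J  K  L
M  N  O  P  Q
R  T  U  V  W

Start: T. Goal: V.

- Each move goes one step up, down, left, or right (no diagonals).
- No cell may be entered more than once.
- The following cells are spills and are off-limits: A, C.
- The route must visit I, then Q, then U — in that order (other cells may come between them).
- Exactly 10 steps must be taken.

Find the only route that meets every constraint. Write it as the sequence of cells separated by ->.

T -> N -> I -> J -> K -> L -> Q -> P -> O -> U -> V

The waypoints must appear in the order I, Q, U, with no cell reused.
Route from T: up 2 to I, right 3 to L, down 1 to Q, left 2 to O, down 1 to U, right 1 to V — 10 moves in all.
Check: order respected (I at step 2, Q at step 6, U at step 9); 10 moves as required.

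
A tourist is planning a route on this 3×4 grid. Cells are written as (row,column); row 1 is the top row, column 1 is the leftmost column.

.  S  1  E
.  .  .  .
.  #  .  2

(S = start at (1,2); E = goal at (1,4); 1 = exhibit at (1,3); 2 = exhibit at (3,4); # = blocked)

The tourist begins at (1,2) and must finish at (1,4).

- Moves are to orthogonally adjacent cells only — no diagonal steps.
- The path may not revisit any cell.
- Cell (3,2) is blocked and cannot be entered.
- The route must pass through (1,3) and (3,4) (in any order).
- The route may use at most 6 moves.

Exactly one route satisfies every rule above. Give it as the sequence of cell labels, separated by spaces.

(1,2) (1,3) (2,3) (3,3) (3,4) (2,4) (1,4)

The 6-move cap with required stops at (1,3), (3,4) leaves no slack for detours.
Route from (1,2): right to (1,3), 2× down (reaching (3,3)), right to (3,4), 2× up (reaching (1,4)) — 6 moves in all.
Check: all required cells visited; 6 ≤ 6 moves.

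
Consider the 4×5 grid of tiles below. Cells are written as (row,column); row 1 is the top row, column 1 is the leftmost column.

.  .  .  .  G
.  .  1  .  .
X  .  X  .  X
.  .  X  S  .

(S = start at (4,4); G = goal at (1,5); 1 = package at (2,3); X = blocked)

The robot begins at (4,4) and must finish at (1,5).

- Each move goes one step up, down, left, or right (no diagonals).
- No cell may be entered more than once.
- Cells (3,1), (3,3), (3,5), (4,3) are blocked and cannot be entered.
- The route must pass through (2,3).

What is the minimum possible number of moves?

Any route passes through (2,3) somewhere between (4,4) and (1,5). Summing Manhattan distances along the two legs ((4,4) → (2,3) → (1,5)) gives a lower bound of 3 + 3 = 6 moves.
A route of 6 moves achieves this: (4,4) → (3,4) → (2,4) → (2,3) → (1,3) → (1,4) → (1,5).
Since 6 matches the lower bound, it is optimal.

6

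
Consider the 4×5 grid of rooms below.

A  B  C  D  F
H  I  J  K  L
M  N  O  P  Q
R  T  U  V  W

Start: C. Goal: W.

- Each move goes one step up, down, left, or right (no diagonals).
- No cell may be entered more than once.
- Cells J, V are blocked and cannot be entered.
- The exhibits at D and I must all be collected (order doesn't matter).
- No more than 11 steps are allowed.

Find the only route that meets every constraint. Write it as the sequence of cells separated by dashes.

C - B - I - N - O - P - K - D - F - L - Q - W

The budget equals the shortest possible length, so every move has to be on a shortest route through the required cells.
Route from C: left 1 to B, down 2 to N, right 2 to P, up 2 to D, right 1 to F, down 3 to W — 11 moves in all.
Check: all required cells visited; 11 ≤ 11 moves.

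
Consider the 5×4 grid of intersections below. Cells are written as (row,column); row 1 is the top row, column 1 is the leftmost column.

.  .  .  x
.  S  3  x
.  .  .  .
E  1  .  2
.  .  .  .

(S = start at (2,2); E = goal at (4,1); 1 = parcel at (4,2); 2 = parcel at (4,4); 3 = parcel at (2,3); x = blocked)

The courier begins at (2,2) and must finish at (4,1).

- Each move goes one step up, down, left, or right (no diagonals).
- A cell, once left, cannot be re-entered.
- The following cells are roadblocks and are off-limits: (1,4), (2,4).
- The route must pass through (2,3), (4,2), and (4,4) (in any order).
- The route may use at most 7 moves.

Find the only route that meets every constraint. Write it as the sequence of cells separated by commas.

(2,2), (2,3), (3,3), (3,4), (4,4), (4,3), (4,2), (4,1)

The budget equals the shortest possible length, so every move has to be on a shortest route through the required cells.
Route from (2,2): right to (2,3), down to (3,3), right to (3,4), down to (4,4), 3× left (reaching (4,1)) — 7 moves in all.
Check: all required cells visited; 7 ≤ 7 moves.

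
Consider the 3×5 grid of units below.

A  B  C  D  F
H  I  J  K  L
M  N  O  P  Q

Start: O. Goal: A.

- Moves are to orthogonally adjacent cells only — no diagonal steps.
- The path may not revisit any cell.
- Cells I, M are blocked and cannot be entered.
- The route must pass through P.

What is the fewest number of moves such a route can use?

Any route passes through P somewhere between O and A. Summing Manhattan distances along the two legs (O → P → A) gives a lower bound of 1 + 5 = 6 moves.
A route of 6 moves achieves this: O → P → K → D → C → B → A.
Since 6 matches the lower bound, it is optimal.

6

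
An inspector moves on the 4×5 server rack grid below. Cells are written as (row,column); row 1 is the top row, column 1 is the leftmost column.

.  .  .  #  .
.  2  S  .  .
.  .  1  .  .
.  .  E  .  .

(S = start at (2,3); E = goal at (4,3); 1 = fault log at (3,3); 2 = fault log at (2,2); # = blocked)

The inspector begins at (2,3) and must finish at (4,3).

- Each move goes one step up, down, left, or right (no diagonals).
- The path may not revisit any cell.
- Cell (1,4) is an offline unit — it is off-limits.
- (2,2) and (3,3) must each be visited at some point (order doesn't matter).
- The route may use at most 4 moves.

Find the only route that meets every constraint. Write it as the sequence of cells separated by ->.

(2,3) -> (2,2) -> (3,2) -> (3,3) -> (4,3)

The budget equals the shortest possible length, so every move has to be on a shortest route through the required cells.
Route from (2,3): left to (2,2), down to (3,2), right to (3,3), down to (4,3) — 4 moves in all.
Check: all required cells visited; 4 ≤ 4 moves.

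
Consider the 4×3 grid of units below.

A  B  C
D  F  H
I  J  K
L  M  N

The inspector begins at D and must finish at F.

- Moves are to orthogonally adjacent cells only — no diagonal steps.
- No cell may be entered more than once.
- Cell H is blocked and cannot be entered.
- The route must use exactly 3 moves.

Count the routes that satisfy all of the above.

2

Need simple routes of exactly 3 moves from D to F (Manhattan distance 1, so 1 moves are spent on a detour and 1 undoing it).
Enumerating: D A B F | D I J F.
That gives 2 routes.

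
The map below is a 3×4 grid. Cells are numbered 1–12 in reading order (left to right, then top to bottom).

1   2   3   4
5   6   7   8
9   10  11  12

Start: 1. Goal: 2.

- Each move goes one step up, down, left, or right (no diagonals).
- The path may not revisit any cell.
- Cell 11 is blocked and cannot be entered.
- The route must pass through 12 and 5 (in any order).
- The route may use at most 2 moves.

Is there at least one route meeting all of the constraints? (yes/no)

12 must be visited but has only one open neighbour (8), and it is neither the start nor the goal — the route would have to enter and leave through 8, re-entering it.

no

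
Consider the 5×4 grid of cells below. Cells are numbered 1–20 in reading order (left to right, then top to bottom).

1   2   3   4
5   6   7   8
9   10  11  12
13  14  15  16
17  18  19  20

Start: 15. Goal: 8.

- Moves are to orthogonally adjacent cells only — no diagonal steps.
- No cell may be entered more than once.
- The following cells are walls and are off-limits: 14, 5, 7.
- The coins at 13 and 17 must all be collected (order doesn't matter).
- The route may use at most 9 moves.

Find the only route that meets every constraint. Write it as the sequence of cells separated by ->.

The 9-move cap with required stops at 13, 17 leaves no slack for detours.
Route from 15: down 1 to 19, left 2 to 17, up 2 to 9, right 3 to 12, up 1 to 8 — 9 moves in all.
Check: all required cells visited; 9 ≤ 9 moves.

15 -> 19 -> 18 -> 17 -> 13 -> 9 -> 10 -> 11 -> 12 -> 8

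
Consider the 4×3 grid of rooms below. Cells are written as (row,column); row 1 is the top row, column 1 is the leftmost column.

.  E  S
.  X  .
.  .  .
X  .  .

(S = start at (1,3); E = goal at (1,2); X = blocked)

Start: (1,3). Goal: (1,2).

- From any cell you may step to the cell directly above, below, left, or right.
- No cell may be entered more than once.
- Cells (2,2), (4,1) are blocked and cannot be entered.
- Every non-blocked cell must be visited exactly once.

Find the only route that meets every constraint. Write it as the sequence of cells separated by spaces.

Need to visit all 10 open cells exactly once, starting at (1,3) and ending at (1,2).
Route from (1,3): down 3 to (4,3), left 1 to (4,2), up 1 to (3,2), left 1 to (3,1), up 2 to (1,1), right 1 to (1,2) — 9 moves in all.
Check: all 10 open cells covered.

(1,3) (2,3) (3,3) (4,3) (4,2) (3,2) (3,1) (2,1) (1,1) (1,2)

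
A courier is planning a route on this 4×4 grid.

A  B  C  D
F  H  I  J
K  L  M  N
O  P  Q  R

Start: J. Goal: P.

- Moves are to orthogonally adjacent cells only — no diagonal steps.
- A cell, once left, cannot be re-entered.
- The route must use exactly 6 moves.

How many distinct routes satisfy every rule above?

Need simple routes of exactly 6 moves from J to P (Manhattan distance 4, so 1 moves are spent on a detour and 1 undoing it).
Branch systematically from the start, pruning whenever the remaining move budget drops below the Manhattan distance to P or differs from it in parity. Grouping the completions by first move — via D: 4; via N: 3; via I: 7 — and summing: 4 + 3 + 7 = 14.
That gives 14 routes.

14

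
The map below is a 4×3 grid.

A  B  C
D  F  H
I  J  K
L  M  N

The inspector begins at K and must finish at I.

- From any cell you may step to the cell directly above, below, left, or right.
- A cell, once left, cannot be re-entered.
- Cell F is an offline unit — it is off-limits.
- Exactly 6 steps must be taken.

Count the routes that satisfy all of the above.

Need simple routes of exactly 6 moves from K to I (Manhattan distance 2, so 2 moves are spent on a detour and 2 undoing it).
Enumerating: K H C B A D I.
That gives 1 route.

1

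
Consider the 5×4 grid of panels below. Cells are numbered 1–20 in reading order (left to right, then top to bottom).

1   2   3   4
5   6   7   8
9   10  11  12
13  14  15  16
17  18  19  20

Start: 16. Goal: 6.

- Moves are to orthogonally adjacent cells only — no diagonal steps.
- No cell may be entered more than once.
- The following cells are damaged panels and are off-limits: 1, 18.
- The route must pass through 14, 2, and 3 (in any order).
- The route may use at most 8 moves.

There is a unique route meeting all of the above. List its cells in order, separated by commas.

16, 15, 14, 10, 11, 7, 3, 2, 6

The budget equals the shortest possible length, so every move has to be on a shortest route through the required cells.
Route from 16: left 2 to 14, up 1 to 10, right 1 to 11, up 2 to 3, left 1 to 2, down 1 to 6 — 8 moves in all.
Check: all required cells visited; 8 ≤ 8 moves.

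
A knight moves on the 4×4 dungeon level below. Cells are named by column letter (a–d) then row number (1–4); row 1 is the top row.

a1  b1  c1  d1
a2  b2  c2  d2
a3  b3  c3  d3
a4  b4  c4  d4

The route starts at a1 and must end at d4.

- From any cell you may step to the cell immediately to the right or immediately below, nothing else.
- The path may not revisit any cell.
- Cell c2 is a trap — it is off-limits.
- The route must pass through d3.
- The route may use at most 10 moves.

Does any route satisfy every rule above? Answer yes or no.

One route that works: a1 → a2 → a3 → b3 → c3 → d3 → d4.

yes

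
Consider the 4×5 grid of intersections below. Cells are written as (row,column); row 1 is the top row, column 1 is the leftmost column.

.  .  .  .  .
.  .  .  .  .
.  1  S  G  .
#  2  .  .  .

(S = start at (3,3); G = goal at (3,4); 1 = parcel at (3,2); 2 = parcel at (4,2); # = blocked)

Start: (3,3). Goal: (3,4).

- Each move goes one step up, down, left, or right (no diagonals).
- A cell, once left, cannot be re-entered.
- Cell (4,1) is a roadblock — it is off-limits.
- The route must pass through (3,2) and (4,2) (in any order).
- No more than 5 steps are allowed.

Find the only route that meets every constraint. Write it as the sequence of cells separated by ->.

(3,3) -> (3,2) -> (4,2) -> (4,3) -> (4,4) -> (3,4)

The 5-move cap with required stops at (3,2), (4,2) leaves no slack for detours.
Route from (3,3): left to (3,2), down to (4,2), 2× right (reaching (4,4)), up to (3,4) — 5 moves in all.
Check: all required cells visited; 5 ≤ 5 moves.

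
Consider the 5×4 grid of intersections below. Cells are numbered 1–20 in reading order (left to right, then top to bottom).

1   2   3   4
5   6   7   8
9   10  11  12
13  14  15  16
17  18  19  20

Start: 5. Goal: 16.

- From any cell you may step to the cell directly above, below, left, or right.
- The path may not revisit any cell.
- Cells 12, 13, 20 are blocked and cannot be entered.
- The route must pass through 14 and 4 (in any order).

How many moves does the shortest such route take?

Any route passes through 14 and 4 in some order between 5 and 16. Summing Manhattan distances along each leg and taking the cheapest ordering (5 → 14 → 4 → 16) gives a lower bound of 3 + 5 + 3 = 11 moves.
A route of 11 moves achieves this: 5 → 1 → 2 → 3 → 4 → 8 → 7 → 11 → 10 → 14 → 15 → 16.
Since 11 matches the lower bound, it is optimal.

11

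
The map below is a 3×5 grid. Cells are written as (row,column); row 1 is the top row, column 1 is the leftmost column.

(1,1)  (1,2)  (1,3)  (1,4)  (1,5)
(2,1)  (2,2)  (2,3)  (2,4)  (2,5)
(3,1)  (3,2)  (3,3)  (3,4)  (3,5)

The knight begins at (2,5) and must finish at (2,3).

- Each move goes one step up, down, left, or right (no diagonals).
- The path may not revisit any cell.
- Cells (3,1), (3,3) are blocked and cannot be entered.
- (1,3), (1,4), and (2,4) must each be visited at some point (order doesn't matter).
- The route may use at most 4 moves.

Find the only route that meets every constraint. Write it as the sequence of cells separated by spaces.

(2,5) (2,4) (1,4) (1,3) (2,3)

Any route must reach (1,3), (1,4), and (2,4) and still end at (2,3) within 4 moves, so the order of the required stops is forced.
Route from (2,5): left to (2,4), up to (1,4), left to (1,3), down to (2,3) — 4 moves in all.
Check: all required cells visited; 4 ≤ 4 moves.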